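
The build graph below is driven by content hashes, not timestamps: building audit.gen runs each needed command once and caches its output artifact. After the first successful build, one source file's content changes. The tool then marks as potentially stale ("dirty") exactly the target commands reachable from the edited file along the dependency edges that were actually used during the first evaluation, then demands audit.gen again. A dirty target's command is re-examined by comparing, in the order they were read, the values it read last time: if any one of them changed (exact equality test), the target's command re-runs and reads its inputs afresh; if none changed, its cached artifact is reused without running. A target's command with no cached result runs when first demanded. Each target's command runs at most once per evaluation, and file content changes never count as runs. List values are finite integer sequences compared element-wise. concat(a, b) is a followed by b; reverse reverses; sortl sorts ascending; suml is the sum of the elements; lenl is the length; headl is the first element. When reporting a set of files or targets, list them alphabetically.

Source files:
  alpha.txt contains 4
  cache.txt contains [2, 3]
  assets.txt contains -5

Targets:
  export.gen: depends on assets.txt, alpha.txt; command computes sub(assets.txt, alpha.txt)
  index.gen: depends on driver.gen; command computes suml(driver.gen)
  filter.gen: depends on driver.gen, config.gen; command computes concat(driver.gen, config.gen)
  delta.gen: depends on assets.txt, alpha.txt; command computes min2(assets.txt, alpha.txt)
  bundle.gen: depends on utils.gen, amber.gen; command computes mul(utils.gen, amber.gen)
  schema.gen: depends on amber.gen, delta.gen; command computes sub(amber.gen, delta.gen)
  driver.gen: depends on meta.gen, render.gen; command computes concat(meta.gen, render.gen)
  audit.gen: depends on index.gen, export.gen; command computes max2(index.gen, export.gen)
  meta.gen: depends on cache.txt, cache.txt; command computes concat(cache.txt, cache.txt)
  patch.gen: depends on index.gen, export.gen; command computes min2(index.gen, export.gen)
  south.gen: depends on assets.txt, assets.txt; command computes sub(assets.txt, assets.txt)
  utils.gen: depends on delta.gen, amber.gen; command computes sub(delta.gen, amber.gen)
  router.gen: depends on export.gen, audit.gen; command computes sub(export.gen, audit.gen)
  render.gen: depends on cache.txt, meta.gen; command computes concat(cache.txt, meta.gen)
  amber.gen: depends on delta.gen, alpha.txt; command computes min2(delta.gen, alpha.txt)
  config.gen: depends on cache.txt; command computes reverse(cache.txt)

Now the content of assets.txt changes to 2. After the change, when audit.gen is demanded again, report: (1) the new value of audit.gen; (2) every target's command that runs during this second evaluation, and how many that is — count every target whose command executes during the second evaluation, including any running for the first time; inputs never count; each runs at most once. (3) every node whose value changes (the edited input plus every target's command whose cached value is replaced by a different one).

audit.gen now evaluates to 25.
Run set: audit.gen, export.gen (2 run).
Changed values: assets.txt, export.gen.

Initial pass — values computed on the first demand:
  export.gen = sub(-5, 4) = -9
  meta.gen = concat([2, 3], [2, 3]) = [2, 3, 2, 3]
  render.gen = concat([2, 3], [2, 3, 2, 3]) = [2, 3, 2, 3, 2, 3]
  driver.gen = concat([2, 3, 2, 3], [2, 3, 2, 3, 2, 3]) = [2, 3, 2, 3, 2, 3, 2, 3, 2, 3]
  index.gen = suml([2, 3, 2, 3, 2, 3, 2, 3, 2, 3]) = 25
  audit.gen = max2(25, -9) = 25

Second demand — change propagation:
  export.gen: re-runs because assets.txt -5->2; new result -2.
  audit.gen: re-runs because export.gen -9->-2; new result 25 (unchanged).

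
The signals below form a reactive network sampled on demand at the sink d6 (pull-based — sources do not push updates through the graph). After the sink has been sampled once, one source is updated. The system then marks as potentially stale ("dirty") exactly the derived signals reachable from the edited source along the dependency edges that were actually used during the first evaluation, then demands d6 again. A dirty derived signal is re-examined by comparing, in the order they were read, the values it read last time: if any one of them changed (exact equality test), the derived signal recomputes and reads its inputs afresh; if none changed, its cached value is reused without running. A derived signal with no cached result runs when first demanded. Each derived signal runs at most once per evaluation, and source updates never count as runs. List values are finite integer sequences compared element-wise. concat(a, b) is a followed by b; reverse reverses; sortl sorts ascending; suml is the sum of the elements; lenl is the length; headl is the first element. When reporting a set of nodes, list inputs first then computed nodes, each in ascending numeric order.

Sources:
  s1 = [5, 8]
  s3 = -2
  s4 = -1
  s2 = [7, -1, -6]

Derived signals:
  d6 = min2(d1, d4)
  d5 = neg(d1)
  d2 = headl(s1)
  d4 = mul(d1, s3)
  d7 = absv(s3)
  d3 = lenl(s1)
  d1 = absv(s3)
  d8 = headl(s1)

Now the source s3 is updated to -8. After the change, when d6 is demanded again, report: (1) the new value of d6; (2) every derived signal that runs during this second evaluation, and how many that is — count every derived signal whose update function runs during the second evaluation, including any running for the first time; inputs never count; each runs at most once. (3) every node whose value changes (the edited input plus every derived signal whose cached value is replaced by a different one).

d6 now evaluates to -64.
Run set: d1, d4, d6 (3 run).
Changed values: s3, d1, d4, d6.

Initial pass — values computed on the first demand:
  d1 = absv(-2) = 2
  d4 = mul(2, -2) = -4
  d6 = min2(2, -4) = -4

Second demand — change propagation:
  d1: re-runs because s3 -2->-8; new result 8.
  d4: re-runs because d1 2->8; s3 -2->-8; new result -64.
  d6: re-runs because d1 2->8; d4 -4->-64; new result -64.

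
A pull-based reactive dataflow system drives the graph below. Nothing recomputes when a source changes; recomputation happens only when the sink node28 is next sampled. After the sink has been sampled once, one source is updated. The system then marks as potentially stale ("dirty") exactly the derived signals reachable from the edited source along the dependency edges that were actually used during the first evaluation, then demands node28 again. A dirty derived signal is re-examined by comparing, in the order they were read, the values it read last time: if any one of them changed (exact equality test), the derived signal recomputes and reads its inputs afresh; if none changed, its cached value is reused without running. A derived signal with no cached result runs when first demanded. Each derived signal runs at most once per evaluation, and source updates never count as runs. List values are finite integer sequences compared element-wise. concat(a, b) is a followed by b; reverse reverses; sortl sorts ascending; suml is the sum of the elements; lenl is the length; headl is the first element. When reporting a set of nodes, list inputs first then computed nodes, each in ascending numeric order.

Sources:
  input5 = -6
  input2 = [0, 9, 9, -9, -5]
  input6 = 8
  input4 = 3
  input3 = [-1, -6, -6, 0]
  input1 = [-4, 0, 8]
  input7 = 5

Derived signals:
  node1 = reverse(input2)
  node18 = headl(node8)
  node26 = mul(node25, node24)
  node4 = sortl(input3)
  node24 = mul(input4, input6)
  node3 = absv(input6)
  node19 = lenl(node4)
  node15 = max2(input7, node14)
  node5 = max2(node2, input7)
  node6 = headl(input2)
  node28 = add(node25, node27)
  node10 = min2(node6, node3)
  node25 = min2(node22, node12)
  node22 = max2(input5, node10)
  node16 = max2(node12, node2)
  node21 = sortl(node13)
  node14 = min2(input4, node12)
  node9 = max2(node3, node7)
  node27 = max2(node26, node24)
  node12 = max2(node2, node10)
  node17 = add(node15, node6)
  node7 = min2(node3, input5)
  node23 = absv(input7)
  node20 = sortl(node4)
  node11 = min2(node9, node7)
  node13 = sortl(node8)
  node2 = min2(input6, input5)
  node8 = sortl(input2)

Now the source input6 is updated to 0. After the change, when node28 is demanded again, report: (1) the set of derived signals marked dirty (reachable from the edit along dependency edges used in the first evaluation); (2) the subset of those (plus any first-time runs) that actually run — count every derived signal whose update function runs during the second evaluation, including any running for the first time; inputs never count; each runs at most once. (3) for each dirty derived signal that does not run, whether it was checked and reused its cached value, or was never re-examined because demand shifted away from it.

First evaluation (everything demanded from the output):
  node2 = min2(8, -6) = -6
  node3 = absv(8) = 8
  node6 = headl([0, 9, 9, -9, -5]) = 0
  node10 = min2(0, 8) = 0
  node12 = max2(-6, 0) = 0
  node22 = max2(-6, 0) = 0
  node24 = mul(3, 8) = 24
  node25 = min2(0, 0) = 0
  node26 = mul(0, 24) = 0
  node27 = max2(0, 24) = 24
  node28 = add(0, 24) = 24

Propagation after the edit:
  node2: runs — input6 8->0; result -6 (same value as before).
  node3: runs — input6 8->0; result 0.
  node10: runs — node3 8->0; result 0 (same value as before).
  node12: checked — values it read are unchanged (node2 unchanged, node10 unchanged); reused cached 0 without running.
  node22: checked — values it read are unchanged (input5 unchanged, node10 unchanged); reused cached 0 without running.
  node24: runs — input6 8->0; result 0.
  node25: checked — values it read are unchanged (node22 unchanged, node12 unchanged); reused cached 0 without running.
  node26: runs — node24 24->0; result 0 (same value as before).
  node27: runs — node24 24->0; result 0.
  node28: runs — node27 24->0; result 0.

Key observation: the cutoff stops propagation at node12 — its inputs' values are unchanged, so it reuses its cache.

Marked dirty: node2, node3, node10, node12, node22, node24, node25, node26, node27, node28.
Derived signals that run: node2, node3, node10, node24, node26, node27, node28 — 7 in total.
Checked but reused from cache: node12, node22, node25.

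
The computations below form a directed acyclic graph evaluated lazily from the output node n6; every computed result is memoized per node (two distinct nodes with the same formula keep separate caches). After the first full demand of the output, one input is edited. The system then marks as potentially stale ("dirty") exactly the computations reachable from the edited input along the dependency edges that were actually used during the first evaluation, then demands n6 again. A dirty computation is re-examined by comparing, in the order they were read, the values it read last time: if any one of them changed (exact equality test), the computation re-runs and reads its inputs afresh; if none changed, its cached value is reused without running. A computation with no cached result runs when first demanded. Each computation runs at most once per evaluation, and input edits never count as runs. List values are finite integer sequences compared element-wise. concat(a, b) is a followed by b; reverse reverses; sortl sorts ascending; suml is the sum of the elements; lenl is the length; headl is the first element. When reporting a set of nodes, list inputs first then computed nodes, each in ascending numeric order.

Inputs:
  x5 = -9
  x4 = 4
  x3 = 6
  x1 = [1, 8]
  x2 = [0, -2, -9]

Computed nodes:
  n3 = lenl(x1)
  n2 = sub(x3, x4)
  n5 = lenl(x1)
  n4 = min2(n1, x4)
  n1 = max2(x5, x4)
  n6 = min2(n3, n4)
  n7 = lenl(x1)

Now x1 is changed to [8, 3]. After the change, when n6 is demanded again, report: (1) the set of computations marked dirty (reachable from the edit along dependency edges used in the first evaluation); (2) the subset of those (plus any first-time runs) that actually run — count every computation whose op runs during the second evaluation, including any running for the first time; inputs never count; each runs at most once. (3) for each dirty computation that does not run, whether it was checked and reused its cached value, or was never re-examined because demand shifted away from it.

The edit dirties: n3, n6.
1 computations run: n3.
Cache hits after checking: n6.
Note the absorption at n3: it re-runs yet its value is the same, leaving the output's value untouched.

First demand of the output computes:
  n1 = max2(-9, 4) = 4
  n3 = lenl([1, 8]) = 2
  n4 = min2(4, 4) = 4
  n6 = min2(2, 4) = 2

After the edit, cleaning proceeds:
  n3: a read changed (x1 [1, 8]->[8, 3]) — executes, giving 2 — identical to its old value.
  n6: dirty, but its reads are unchanged (n3 unchanged, n4 unchanged); cached 2 stands.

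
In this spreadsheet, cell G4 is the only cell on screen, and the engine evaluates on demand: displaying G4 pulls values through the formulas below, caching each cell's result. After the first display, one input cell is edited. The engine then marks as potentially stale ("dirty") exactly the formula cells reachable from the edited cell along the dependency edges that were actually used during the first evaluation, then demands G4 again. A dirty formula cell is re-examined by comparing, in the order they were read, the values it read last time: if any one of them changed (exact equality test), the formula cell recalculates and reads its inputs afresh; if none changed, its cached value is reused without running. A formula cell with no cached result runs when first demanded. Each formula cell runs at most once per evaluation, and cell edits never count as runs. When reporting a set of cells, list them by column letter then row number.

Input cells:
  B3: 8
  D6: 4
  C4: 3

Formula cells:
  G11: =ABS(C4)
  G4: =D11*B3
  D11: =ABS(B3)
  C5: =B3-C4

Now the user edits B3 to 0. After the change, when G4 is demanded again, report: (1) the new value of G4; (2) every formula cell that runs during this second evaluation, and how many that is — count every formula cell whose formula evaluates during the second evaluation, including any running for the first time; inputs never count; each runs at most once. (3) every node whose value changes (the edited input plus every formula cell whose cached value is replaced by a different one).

G4 now evaluates to 0.
Run set: D11, G4 (2 run).
Changed values: B3, D11, G4.

Initial pass — values computed on the first demand:
  D11 = ABS(8) = 8
  G4 = 8 * 8 = 64

Second demand — change propagation:
  D11: re-runs because B3 8->0; new result 0.
  G4: re-runs because D11 8->0; B3 8->0; new result 0.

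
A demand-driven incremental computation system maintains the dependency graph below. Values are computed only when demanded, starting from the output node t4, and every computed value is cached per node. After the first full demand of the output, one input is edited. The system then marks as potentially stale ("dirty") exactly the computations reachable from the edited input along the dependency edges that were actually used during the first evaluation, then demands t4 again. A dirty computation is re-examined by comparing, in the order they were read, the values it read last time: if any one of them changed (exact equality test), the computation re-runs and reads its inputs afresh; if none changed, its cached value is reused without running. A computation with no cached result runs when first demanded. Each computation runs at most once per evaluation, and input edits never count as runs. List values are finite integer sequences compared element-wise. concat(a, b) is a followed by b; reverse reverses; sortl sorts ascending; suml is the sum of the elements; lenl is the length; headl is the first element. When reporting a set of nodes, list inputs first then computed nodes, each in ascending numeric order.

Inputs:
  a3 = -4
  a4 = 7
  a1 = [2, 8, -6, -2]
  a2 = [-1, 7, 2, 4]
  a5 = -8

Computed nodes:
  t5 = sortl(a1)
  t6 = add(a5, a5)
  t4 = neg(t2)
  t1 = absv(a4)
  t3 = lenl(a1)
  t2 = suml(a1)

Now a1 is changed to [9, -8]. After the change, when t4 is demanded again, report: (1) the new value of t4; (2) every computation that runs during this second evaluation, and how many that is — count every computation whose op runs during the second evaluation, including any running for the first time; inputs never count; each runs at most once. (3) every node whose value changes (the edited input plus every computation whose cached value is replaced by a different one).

New value of t4: -1.
Computations that run: t2, t4 — 2 in total.
Values that change: a1, t2, t4.

First evaluation (everything demanded from the output):
  t2 = suml([2, 8, -6, -2]) = 2
  t4 = neg(2) = -2

Propagation after the edit:
  t2: runs — a1 [2, 8, -6, -2]->[9, -8]; result 1.
  t4: runs — t2 2->1; result -1.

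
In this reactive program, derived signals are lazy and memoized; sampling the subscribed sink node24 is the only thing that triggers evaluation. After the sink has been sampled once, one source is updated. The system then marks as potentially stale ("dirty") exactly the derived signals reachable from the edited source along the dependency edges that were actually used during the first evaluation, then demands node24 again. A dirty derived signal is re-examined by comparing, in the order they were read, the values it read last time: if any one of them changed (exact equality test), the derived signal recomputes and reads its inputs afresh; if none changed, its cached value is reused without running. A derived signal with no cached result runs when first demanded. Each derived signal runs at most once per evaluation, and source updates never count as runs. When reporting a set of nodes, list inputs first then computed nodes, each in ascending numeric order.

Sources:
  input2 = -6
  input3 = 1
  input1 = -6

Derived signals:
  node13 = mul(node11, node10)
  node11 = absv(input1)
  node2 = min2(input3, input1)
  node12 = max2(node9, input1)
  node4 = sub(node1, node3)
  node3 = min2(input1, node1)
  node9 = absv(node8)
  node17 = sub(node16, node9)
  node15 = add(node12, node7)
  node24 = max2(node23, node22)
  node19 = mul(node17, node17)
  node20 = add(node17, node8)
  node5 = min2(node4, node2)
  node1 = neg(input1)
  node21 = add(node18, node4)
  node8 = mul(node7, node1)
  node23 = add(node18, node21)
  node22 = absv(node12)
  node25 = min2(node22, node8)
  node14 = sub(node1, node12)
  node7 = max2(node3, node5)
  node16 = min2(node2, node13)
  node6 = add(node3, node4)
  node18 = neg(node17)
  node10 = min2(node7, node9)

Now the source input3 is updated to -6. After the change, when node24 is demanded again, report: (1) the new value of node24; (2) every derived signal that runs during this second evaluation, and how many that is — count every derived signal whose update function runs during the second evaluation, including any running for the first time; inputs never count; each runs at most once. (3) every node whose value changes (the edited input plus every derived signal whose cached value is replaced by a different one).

First demand of the output computes:
  node1 = neg(-6) = 6
  node2 = min2(1, -6) = -6
  node3 = min2(-6, 6) = -6
  node4 = sub(6, -6) = 12
  node5 = min2(12, -6) = -6
  node7 = max2(-6, -6) = -6
  node8 = mul(-6, 6) = -36
  node9 = absv(-36) = 36
  node10 = min2(-6, 36) = -6
  node11 = absv(-6) = 6
  node12 = max2(36, -6) = 36
  node13 = mul(6, -6) = -36
  node16 = min2(-6, -36) = -36
  node17 = sub(-36, 36) = -72
  node18 = neg(-72) = 72
  node21 = add(72, 12) = 84
  node22 = absv(36) = 36
  node23 = add(72, 84) = 156
  node24 = max2(156, 36) = 156

After the edit, cleaning proceeds:
  node2: a read changed (input3 1->-6) — executes, giving -6 — identical to its old value.
  node5: dirty, but its reads are unchanged (node4 unchanged, node2 unchanged); cached -6 stands.
  node7: dirty, but its reads are unchanged (node3 unchanged, node5 unchanged); cached -6 stands.
  node8: dirty, but its reads are unchanged (node7 unchanged, node1 unchanged); cached -36 stands.
  node9: dirty, but its reads are unchanged (node8 unchanged); cached 36 stands.
  node10: dirty, but its reads are unchanged (node7 unchanged, node9 unchanged); cached -6 stands.
  node12: dirty, but its reads are unchanged (node9 unchanged, input1 unchanged); cached 36 stands.
  node13: dirty, but its reads are unchanged (node11 unchanged, node10 unchanged); cached -36 stands.
  node16: dirty, but its reads are unchanged (node2 unchanged, node13 unchanged); cached -36 stands.
  node17: dirty, but its reads are unchanged (node16 unchanged, node9 unchanged); cached -72 stands.
  node18: dirty, but its reads are unchanged (node17 unchanged); cached 72 stands.
  node21: dirty, but its reads are unchanged (node18 unchanged, node4 unchanged); cached 84 stands.
  node22: dirty, but its reads are unchanged (node12 unchanged); cached 36 stands.
  node23: dirty, but its reads are unchanged (node18 unchanged, node21 unchanged); cached 156 stands.
  node24: dirty, but its reads are unchanged (node23 unchanged, node22 unchanged); cached 156 stands.

Note the absorption at node2: it re-runs yet its value is the same, leaving the output's value untouched.

Demanding node24 again yields 156.
1 derived signals run: node2.
The nodes whose values change: input3.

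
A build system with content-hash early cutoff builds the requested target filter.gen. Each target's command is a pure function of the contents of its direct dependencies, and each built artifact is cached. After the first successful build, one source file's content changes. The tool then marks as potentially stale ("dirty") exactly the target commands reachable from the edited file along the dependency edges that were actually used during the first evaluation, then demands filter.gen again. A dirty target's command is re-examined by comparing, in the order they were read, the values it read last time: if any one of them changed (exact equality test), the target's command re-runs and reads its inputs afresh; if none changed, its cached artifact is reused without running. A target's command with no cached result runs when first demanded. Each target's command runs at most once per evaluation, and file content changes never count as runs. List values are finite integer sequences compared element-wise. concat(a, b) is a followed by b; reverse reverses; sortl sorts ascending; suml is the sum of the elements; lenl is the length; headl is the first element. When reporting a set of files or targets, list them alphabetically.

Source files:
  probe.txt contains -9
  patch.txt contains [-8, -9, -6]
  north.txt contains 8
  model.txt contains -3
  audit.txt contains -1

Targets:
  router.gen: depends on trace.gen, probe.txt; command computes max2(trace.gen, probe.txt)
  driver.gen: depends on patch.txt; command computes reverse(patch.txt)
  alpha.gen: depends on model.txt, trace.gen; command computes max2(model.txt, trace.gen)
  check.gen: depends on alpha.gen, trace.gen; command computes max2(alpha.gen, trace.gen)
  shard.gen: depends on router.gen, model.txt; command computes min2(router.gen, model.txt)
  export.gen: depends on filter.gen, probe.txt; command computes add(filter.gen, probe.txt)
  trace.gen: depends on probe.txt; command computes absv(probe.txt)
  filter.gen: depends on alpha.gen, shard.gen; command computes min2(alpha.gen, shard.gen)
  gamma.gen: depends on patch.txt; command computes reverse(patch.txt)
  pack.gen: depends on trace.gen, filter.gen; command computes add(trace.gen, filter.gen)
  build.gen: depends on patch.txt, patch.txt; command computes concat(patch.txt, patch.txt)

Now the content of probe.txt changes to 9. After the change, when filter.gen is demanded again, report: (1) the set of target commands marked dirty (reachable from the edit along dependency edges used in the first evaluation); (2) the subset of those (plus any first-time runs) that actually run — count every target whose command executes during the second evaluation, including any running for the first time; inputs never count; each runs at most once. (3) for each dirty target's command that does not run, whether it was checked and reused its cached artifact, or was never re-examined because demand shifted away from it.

First evaluation (everything demanded from the output):
  trace.gen = absv(-9) = 9
  alpha.gen = max2(-3, 9) = 9
  router.gen = max2(9, -9) = 9
  shard.gen = min2(9, -3) = -3
  filter.gen = min2(9, -3) = -3

Propagation after the edit:
  trace.gen: runs — probe.txt -9->9; result 9 (same value as before).
  alpha.gen: checked — values it read are unchanged (model.txt unchanged, trace.gen unchanged); reused cached 9 without running.
  router.gen: runs — probe.txt -9->9; result 9 (same value as before).
  shard.gen: checked — values it read are unchanged (router.gen unchanged, model.txt unchanged); reused cached -3 without running.
  filter.gen: checked — values it read are unchanged (alpha.gen unchanged, shard.gen unchanged); reused cached -3 without running.

Key observation: the cutoff stops propagation at alpha.gen — its inputs' values are unchanged, so it reuses its cache.

Marked dirty: alpha.gen, filter.gen, router.gen, shard.gen, trace.gen.
Target commands that run: router.gen, trace.gen — 2 in total.
Checked but reused from cache: alpha.gen, filter.gen, shard.gen.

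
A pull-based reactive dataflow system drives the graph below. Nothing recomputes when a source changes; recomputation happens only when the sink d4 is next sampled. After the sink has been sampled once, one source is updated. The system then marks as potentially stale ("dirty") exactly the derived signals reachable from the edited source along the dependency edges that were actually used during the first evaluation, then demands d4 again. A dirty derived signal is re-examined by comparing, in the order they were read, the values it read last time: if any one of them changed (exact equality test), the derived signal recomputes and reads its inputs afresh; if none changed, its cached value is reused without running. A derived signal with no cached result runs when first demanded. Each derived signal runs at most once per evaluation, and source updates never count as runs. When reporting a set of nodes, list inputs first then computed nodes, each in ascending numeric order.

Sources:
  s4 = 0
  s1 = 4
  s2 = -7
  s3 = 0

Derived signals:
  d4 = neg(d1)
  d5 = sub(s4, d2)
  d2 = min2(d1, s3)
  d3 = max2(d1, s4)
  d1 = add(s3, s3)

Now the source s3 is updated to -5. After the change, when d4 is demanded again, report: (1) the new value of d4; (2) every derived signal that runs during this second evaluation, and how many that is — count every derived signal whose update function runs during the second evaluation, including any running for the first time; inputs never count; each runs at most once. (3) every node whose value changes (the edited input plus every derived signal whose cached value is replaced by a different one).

First evaluation (everything demanded from the output):
  d1 = add(0, 0) = 0
  d4 = neg(0) = 0

Propagation after the edit:
  d1: runs — s3 0->-5; s3 0->-5; result -10.
  d4: runs — d1 0->-10; result 10.

New value of d4: 10.
Derived signals that run: d1, d4 — 2 in total.
Values that change: s3, d1, d4.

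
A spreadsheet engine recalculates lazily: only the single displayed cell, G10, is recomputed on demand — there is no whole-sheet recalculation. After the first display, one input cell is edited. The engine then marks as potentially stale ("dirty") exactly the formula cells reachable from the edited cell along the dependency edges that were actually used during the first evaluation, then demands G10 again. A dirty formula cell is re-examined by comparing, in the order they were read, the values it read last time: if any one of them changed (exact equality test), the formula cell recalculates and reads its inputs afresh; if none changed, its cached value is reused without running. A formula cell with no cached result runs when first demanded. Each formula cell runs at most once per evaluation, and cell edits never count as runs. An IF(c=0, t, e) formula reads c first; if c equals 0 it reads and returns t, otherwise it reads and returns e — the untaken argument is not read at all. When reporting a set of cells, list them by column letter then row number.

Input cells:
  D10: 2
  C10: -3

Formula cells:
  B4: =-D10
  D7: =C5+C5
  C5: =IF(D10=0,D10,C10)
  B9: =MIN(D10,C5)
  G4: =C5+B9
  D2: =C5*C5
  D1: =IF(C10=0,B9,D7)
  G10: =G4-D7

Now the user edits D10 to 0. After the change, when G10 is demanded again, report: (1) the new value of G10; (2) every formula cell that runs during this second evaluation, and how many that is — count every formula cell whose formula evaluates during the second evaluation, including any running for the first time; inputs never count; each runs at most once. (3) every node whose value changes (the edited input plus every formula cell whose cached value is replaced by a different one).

New value of G10: 0.
Formula cells that run: B9, C5, D7, G4, G10 — 5 in total.
Values that change: B9, C5, D7, D10, G4.

First evaluation (everything demanded from the output):
  C5 = IF(D10=0: D10=2 -> else branch C10) = -3
  B9 = MIN(2, -3) = -3
  D7 = -3 + -3 = -6
  G4 = -3 + -3 = -6
  G10 = -6 - -6 = 0

Propagation after the edit:
  C5: runs — D10 2->0; result 0.
  B9: runs — D10 2->0; C5 -3->0; result 0.
  D7: runs — C5 -3->0; C5 -3->0; result 0.
  G4: runs — C5 -3->0; B9 -3->0; result 0.
  G10: runs — G4 -6->0; D7 -6->0; result 0 (same value as before).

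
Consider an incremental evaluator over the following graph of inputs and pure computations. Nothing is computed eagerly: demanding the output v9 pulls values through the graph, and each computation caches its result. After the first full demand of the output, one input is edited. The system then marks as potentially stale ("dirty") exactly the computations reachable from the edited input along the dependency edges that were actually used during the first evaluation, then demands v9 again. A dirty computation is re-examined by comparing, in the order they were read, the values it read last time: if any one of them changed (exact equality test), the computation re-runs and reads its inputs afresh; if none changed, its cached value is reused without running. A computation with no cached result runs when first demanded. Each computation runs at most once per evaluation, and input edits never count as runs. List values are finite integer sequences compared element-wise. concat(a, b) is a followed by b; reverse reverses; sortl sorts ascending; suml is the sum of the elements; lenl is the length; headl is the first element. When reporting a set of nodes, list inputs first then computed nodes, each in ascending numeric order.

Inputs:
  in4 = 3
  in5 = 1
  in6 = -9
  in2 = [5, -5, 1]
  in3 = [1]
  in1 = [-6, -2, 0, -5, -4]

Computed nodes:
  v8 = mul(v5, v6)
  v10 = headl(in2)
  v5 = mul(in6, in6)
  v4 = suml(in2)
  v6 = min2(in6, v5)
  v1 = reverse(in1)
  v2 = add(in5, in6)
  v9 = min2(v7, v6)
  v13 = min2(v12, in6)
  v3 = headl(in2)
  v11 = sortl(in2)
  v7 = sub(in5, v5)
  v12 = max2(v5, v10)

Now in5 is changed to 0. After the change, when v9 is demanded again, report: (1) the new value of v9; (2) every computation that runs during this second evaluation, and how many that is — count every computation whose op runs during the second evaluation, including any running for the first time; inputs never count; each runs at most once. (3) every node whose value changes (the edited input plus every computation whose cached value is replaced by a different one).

v9 now evaluates to -81.
Run set: v7, v9 (2 run).
Changed values: in5, v7, v9.

Initial pass — values computed on the first demand:
  v5 = mul(-9, -9) = 81
  v6 = min2(-9, 81) = -9
  v7 = sub(1, 81) = -80
  v9 = min2(-80, -9) = -80

Second demand — change propagation:
  v7: re-runs because in5 1->0; new result -81.
  v9: re-runs because v7 -80->-81; new result -81.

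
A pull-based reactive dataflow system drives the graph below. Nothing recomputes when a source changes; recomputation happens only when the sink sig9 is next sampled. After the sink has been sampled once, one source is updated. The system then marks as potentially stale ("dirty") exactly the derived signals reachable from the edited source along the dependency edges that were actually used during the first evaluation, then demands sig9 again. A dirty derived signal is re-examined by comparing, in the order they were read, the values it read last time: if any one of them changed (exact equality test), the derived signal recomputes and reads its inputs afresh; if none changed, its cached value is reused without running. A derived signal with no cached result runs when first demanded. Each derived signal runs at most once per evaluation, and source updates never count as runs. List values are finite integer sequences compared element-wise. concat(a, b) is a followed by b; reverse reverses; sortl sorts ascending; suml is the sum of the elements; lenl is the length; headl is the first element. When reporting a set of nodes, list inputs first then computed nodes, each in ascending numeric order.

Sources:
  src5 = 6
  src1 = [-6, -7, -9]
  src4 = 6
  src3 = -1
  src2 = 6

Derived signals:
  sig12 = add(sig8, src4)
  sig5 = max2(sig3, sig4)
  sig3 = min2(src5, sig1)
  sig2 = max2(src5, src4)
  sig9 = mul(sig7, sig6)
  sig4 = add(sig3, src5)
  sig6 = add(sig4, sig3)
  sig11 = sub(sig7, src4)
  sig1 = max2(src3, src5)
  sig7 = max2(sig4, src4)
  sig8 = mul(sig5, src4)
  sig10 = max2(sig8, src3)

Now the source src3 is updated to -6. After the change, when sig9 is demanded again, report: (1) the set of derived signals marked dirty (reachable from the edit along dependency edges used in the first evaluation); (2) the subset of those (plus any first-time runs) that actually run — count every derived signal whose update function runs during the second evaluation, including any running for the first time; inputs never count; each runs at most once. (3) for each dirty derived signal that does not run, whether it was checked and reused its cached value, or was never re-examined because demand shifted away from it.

Marked dirty: sig1, sig3, sig4, sig6, sig7, sig9.
Derived signals that run: sig1 — 1 in total.
Checked but reused from cache: sig3, sig4, sig6, sig7, sig9.
Key observation: the change is absorbed at sig1 — it re-runs but produces the same value, and the output's value is unchanged.

First evaluation (everything demanded from the output):
  sig1 = max2(-1, 6) = 6
  sig3 = min2(6, 6) = 6
  sig4 = add(6, 6) = 12
  sig6 = add(12, 6) = 18
  sig7 = max2(12, 6) = 12
  sig9 = mul(12, 18) = 216

Propagation after the edit:
  sig1: runs — src3 -1->-6; result 6 (same value as before).
  sig3: checked — values it read are unchanged (src5 unchanged, sig1 unchanged); reused cached 6 without running.
  sig4: checked — values it read are unchanged (sig3 unchanged, src5 unchanged); reused cached 12 without running.
  sig6: checked — values it read are unchanged (sig4 unchanged, sig3 unchanged); reused cached 18 without running.
  sig7: checked — values it read are unchanged (sig4 unchanged, src4 unchanged); reused cached 12 without running.
  sig9: checked — values it read are unchanged (sig7 unchanged, sig6 unchanged); reused cached 216 without running.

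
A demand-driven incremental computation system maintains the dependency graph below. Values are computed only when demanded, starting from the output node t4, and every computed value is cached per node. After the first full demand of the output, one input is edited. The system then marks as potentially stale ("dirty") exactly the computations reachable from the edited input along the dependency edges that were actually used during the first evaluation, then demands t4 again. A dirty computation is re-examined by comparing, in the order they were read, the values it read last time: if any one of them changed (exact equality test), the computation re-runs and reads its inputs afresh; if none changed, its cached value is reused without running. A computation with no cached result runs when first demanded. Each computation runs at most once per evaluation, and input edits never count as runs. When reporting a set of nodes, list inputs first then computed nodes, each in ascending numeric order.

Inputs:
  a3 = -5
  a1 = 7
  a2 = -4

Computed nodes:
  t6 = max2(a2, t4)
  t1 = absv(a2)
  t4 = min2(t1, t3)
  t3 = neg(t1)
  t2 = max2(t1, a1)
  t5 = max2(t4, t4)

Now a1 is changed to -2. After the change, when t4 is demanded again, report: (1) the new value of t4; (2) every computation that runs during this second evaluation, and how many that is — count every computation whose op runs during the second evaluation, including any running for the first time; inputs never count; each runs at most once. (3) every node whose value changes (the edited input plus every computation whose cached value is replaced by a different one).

New value of t4: -4.
Computations that run: none — 0 in total.
Values that change: a1.
Key observation: a1 is never demanded by the output, so the edit triggers no recomputation at all.

First evaluation (everything demanded from the output):
  t1 = absv(-4) = 4
  t3 = neg(4) = -4
  t4 = min2(4, -4) = -4

Propagation after the edit:
  a1 feeds no computation that the output demands — nothing is marked dirty and nothing runs.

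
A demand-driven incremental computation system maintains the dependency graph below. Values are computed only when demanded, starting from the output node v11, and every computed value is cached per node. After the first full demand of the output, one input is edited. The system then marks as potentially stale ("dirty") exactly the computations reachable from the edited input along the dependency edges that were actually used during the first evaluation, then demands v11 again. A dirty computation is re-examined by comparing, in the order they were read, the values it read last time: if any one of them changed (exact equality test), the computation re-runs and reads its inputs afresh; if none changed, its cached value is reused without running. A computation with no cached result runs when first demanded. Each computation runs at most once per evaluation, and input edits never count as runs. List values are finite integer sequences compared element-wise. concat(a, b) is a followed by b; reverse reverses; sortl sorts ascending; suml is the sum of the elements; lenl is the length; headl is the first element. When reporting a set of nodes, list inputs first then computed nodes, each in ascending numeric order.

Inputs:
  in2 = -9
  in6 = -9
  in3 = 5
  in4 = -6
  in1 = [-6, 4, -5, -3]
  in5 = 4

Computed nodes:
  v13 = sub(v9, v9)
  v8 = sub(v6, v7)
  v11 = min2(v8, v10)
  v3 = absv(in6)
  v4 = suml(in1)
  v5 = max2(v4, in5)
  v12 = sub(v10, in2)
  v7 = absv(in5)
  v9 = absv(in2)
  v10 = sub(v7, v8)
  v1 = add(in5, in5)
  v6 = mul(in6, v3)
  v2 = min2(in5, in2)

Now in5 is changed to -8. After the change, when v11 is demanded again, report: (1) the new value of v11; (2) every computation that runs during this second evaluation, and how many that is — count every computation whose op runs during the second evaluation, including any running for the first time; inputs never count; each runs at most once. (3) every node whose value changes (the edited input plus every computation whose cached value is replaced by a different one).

First evaluation (everything demanded from the output):
  v3 = absv(-9) = 9
  v6 = mul(-9, 9) = -81
  v7 = absv(4) = 4
  v8 = sub(-81, 4) = -85
  v10 = sub(4, -85) = 89
  v11 = min2(-85, 89) = -85

Propagation after the edit:
  v7: runs — in5 4->-8; result 8.
  v8: runs — v7 4->8; result -89.
  v10: runs — v7 4->8; v8 -85->-89; result 97.
  v11: runs — v8 -85->-89; v10 89->97; result -89.

New value of v11: -89.
Computations that run: v7, v8, v10, v11 — 4 in total.
Values that change: in5, v7, v8, v10, v11.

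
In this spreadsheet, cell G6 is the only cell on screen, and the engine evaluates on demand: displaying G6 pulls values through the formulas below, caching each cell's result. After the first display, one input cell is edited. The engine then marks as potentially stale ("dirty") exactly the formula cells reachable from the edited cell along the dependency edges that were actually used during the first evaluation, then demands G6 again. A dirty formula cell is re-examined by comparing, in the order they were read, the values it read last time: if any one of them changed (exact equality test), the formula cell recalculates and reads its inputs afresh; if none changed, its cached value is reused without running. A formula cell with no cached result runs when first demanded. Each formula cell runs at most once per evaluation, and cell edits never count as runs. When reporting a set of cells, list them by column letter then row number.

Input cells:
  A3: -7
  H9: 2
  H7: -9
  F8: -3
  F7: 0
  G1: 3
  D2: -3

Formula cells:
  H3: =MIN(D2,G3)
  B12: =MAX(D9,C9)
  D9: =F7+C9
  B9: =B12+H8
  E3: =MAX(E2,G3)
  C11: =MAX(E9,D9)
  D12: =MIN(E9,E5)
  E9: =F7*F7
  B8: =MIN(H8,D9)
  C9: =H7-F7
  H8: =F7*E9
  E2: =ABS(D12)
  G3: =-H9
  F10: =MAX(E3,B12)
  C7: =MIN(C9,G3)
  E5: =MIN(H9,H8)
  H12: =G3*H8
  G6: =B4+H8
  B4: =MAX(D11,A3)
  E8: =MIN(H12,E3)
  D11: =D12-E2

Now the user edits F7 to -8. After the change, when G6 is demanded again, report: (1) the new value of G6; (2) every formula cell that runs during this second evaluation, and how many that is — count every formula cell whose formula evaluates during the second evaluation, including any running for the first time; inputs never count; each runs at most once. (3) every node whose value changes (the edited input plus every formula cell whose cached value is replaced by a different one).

G6 now evaluates to -519.
Run set: B4, D11, D12, E2, E5, E9, G6, H8 (8 run).
Changed values: B4, D11, D12, E2, E5, E9, F7, G6, H8.

Initial pass — values computed on the first demand:
  E9 = 0 * 0 = 0
  H8 = 0 * 0 = 0
  E5 = MIN(2, 0) = 0
  D12 = MIN(0, 0) = 0
  E2 = ABS(0) = 0
  D11 = 0 - 0 = 0
  B4 = MAX(0, -7) = 0
  G6 = 0 + 0 = 0

Second demand — change propagation:
  E9: re-runs because F7 0->-8; F7 0->-8; new result 64.
  H8: re-runs because F7 0->-8; E9 0->64; new result -512.
  E5: re-runs because H8 0->-512; new result -512.
  D12: re-runs because E9 0->64; E5 0->-512; new result -512.
  E2: re-runs because D12 0->-512; new result 512.
  D11: re-runs because D12 0->-512; E2 0->512; new result -1024.
  B4: re-runs because D11 0->-1024; new result -7.
  G6: re-runs because B4 0->-7; H8 0->-512; new result -519.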